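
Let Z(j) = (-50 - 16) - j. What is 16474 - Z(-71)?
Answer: 16469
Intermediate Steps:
Z(j) = -66 - j
16474 - Z(-71) = 16474 - (-66 - 1*(-71)) = 16474 - (-66 + 71) = 16474 - 1*5 = 16474 - 5 = 16469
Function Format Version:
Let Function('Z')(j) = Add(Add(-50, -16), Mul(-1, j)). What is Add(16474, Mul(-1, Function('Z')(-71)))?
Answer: 16469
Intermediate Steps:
Function('Z')(j) = Add(-66, Mul(-1, j))
Add(16474, Mul(-1, Function('Z')(-71))) = Add(16474, Mul(-1, Add(-66, Mul(-1, -71)))) = Add(16474, Mul(-1, Add(-66, 71))) = Add(16474, Mul(-1, 5)) = Add(16474, -5) = 16469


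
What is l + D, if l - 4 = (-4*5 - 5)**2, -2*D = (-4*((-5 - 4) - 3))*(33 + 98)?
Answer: -2515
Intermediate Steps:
D = -3144 (D = -(-4*((-5 - 4) - 3))*(33 + 98)/2 = -(-4*(-9 - 3))*131/2 = -(-4*(-12))*131/2 = -24*131 = -1/2*6288 = -3144)
l = 629 (l = 4 + (-4*5 - 5)**2 = 4 + (-20 - 5)**2 = 4 + (-25)**2 = 4 + 625 = 629)
l + D = 629 - 3144 = -2515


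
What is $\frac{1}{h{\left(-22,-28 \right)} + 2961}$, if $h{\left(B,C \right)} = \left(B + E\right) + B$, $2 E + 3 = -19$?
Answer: $\frac{1}{2906} \approx 0.00034412$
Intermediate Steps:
$E = -11$ ($E = - \frac{3}{2} + \frac{1}{2} \left(-19\right) = - \frac{3}{2} - \frac{19}{2} = -11$)
$h{\left(B,C \right)} = -11 + 2 B$ ($h{\left(B,C \right)} = \left(B - 11\right) + B = \left(-11 + B\right) + B = -11 + 2 B$)
$\frac{1}{h{\left(-22,-28 \right)} + 2961} = \frac{1}{\left(-11 + 2 \left(-22\right)\right) + 2961} = \frac{1}{\left(-11 - 44\right) + 2961} = \frac{1}{-55 + 2961} = \frac{1}{2906}$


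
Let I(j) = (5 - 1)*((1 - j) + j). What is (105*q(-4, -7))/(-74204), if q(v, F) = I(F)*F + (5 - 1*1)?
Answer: 630/18551 ≈ 0.033960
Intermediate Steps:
I(j) = 4 (I(j) = 4*1 = 4)
q(v, F) = 4 + 4*F (q(v, F) = 4*F + (5 - 1*1) = 4*F + (5 - 1) = 4*F + 4 = 4 + 4*F)
(105*q(-4, -7))/(-74204) = (105*(4 + 4*(-7)))/(-74204) = (105*(4 - 28))*(-1/74204) = (105*(-24))*(-1/74204) = -2520*(-1/74204) = 630/18551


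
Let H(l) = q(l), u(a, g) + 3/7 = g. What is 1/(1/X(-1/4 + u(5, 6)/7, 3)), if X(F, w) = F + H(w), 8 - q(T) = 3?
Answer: 1087/196 ≈ 5.5459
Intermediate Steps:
q(T) = 5 (q(T) = 8 - 1*3 = 8 - 3 = 5)
u(a, g) = -3/7 + g
H(l) = 5
X(F, w) = 5 + F (X(F, w) = F + 5 = 5 + F)
1/(1/X(-1/4 + u(5, 6)/7, 3)) = 1/(1/(5 + (-1/4 + (-3/7 + 6)/7))) = 1/(1/(5 + (-1*1/4 + (39/7)*(1/7)))) = 1/(1/(5 + (-1/4 + 39/49))) = 1/(1/(5 + 107/196)) = 1/(1/(1087/196)) = 1/(196/1087) = 1087/196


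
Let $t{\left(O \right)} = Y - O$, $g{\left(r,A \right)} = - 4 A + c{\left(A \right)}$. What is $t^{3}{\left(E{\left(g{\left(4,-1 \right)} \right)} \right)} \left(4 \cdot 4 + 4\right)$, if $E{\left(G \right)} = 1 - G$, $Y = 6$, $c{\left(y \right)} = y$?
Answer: $10240$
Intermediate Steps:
$g{\left(r,A \right)} = - 3 A$ ($g{\left(r,A \right)} = - 4 A + A = - 3 A$)
$t{\left(O \right)} = 6 - O$
$t^{3}{\left(E{\left(g{\left(4,-1 \right)} \right)} \right)} \left(4 \cdot 4 + 4\right) = \left(6 - \left(1 - \left(-3\right) \left(-1\right)\right)\right)^{3} \left(4 \cdot 4 + 4\right) = \left(6 - \left(1 - 3\right)\right)^{3} \left(16 + 4\right) = \left(6 - \left(1 - 3\right)\right)^{3} \cdot 20 = \left(6 - -2\right)^{3} \cdot 20 = \left(6 + 2\right)^{3} \cdot 20 = 8^{3} \cdot 20 = 512 \cdot 20 = 10240$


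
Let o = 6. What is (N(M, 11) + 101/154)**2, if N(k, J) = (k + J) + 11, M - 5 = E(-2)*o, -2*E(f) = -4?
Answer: 37295449/23716 ≈ 1572.6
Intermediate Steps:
E(f) = 2 (E(f) = -1/2*(-4) = 2)
M = 17 (M = 5 + 2*6 = 5 + 12 = 17)
N(k, J) = 11 + J + k (N(k, J) = (J + k) + 11 = 11 + J + k)
(N(M, 11) + 101/154)**2 = ((11 + 11 + 17) + 101/154)**2 = (39 + 101*(1/154))**2 = (39 + 101/154)**2 = (6107/154)**2 = 37295449/23716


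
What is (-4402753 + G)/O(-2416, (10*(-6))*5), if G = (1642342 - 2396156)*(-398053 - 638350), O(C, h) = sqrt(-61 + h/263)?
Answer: -781250688289*I*sqrt(4298209)/16343 ≈ -9.9107e+10*I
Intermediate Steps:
O(C, h) = sqrt(-61 + h/263) (O(C, h) = sqrt(-61 + h*(1/263)) = sqrt(-61 + h/263))
G = 781255091042 (G = -753814*(-1036403) = 781255091042)
(-4402753 + G)/O(-2416, (10*(-6))*5) = (-4402753 + 781255091042)/((sqrt(-4219309 + 263*((10*(-6))*5))/263)) = 781250688289/((sqrt(-4219309 + 263*(-60*5))/263)) = 781250688289/((sqrt(-4219309 + 263*(-300))/263)) = 781250688289/((sqrt(-4219309 - 78900)/263)) = 781250688289/((sqrt(-4298209)/263)) = 781250688289/(((I*sqrt(4298209))/263)) = 781250688289/((I*sqrt(4298209)/263)) = 781250688289*(-I*sqrt(4298209)/16343) = -781250688289*I*sqrt(4298209)/16343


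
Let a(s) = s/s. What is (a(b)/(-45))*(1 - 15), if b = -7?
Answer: 14/45 ≈ 0.31111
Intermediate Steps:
a(s) = 1
(a(b)/(-45))*(1 - 15) = (1/(-45))*(1 - 15) = (1*(-1/45))*(-14) = -1/45*(-14) = 14/45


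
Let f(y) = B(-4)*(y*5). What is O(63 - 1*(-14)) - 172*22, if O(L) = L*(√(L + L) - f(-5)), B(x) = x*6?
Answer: -49984 + 77*√154 ≈ -49028.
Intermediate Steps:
B(x) = 6*x
f(y) = -120*y (f(y) = (6*(-4))*(y*5) = -120*y)
O(L) = L*(-600 + √2*√L) (O(L) = L*(√(L + L) - (-120)*(-5)) = L*(√(2*L) - 1*600) = L*(√2*√L - 600) = L*(-600 + √2*√L))
O(63 - 1*(-14)) - 172*22 = (-600*(63 - 1*(-14)) + √2*(63 - 1*(-14))^(3/2)) - 172*22 = (-600*(63 + 14) + √2*(63 + 14)^(3/2)) - 1*3784 = (-600*77 + √2*77^(3/2)) - 3784 = (-46200 + √2*(77*√77)) - 3784 = (-46200 + 77*√154) - 3784 = -49984 + 77*√154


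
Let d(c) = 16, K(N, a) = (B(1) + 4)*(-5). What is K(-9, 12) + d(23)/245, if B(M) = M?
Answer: -6109/245 ≈ -24.935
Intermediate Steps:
K(N, a) = -25 (K(N, a) = (1 + 4)*(-5) = 5*(-5) = -25)
K(-9, 12) + d(23)/245 = -25 + 16/245 = -6109/245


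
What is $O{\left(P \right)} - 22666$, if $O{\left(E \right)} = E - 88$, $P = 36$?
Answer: $-22718$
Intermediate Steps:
$O{\left(E \right)} = -88 + E$ ($O{\left(E \right)} = E - 88 = -88 + E$)
$O{\left(P \right)} - 22666 = \left(-88 + 36\right) - 22666 = -52 - 22666 = -22718$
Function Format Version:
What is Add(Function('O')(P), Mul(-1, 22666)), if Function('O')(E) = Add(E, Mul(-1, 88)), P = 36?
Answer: -22718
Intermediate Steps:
Function('O')(E) = Add(-88, E) (Function('O')(E) = Add(E, -88) = Add(-88, E))
Add(Function('O')(P), Mul(-1, 22666)) = Add(Add(-88, 36), Mul(-1, 22666)) = Add(-52, -22666) = -22718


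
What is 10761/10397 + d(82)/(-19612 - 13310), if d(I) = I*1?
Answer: 176710544/171145017 ≈ 1.0325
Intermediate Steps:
d(I) = I
10761/10397 + d(82)/(-19612 - 13310) = 10761/10397 + 82/(-19612 - 13310) = 10761*(1/10397) + 82/(-32922) = 10761/10397 + 82*(-1/32922) = 10761/10397 - 41/16461 = 176710544/171145017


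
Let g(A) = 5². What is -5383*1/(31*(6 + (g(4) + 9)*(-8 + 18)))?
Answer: -5383/10726 ≈ -0.50186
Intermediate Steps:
g(A) = 25
-5383*1/(31*(6 + (g(4) + 9)*(-8 + 18))) = -5383*1/(31*(6 + (25 + 9)*(-8 + 18))) = -5383*1/(31*(6 + 34*10)) = -5383*1/(31*(6 + 340)) = -5383/(31*346) = -5383/10726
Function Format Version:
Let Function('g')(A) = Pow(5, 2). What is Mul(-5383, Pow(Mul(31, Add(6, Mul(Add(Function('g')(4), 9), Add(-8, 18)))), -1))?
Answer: Rational(-5383, 10726) ≈ -0.50186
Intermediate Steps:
Function('g')(A) = 25
Mul(-5383, Pow(Mul(31, Add(6, Mul(Add(Function('g')(4), 9), Add(-8, 18)))), -1)) = Mul(-5383, Pow(Mul(31, Add(6, Mul(Add(25, 9), Add(-8, 18)))), -1)) = Mul(-5383, Pow(Mul(31, Add(6, Mul(34, 10))), -1)) = Mul(-5383, Pow(Mul(31, Add(6, 340)), -1)) = Mul(-5383, Pow(Mul(31, 346), -1)) = Mul(-5383, Pow(10726, -1)) = Mul(-5383, Rational(1, 10726)) = Rational(-5383, 10726)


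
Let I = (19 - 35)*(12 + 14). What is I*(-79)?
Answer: 32864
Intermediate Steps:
I = -416 (I = -16*26 = -416)
I*(-79) = -416*(-79) = 32864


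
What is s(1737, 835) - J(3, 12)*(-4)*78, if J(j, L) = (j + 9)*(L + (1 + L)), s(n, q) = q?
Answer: 94435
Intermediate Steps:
J(j, L) = (1 + 2*L)*(9 + j) (J(j, L) = (9 + j)*(1 + 2*L) = (1 + 2*L)*(9 + j))
s(1737, 835) - J(3, 12)*(-4)*78 = 835 - (9 + 3 + 18*12 + 2*12*3)*(-4)*78 = 835 - (9 + 3 + 216 + 72)*(-4)*78 = 835 - 300*(-4)*78 = 835 - (-1200)*78 = 835 - 1*(-93600) = 835 + 93600 = 94435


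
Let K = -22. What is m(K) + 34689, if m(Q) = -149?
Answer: 34540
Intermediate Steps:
m(K) + 34689 = -149 + 34689 = 34540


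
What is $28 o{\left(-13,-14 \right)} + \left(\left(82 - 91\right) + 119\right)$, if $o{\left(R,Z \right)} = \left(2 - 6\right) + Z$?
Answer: $-394$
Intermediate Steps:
$o{\left(R,Z \right)} = -4 + Z$
$28 o{\left(-13,-14 \right)} + \left(\left(82 - 91\right) + 119\right) = 28 \left(-4 - 14\right) + \left(\left(82 - 91\right) + 119\right) = 28 \left(-18\right) + \left(-9 + 119\right) = -504 + 110 = -394$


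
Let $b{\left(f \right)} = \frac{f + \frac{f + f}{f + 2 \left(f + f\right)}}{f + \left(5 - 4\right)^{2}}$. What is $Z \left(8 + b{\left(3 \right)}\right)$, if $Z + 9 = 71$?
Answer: $\frac{5487}{10} \approx 548.7$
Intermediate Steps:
$Z = 62$ ($Z = -9 + 71 = 62$)
$b{\left(f \right)} = \frac{\frac{2}{5} + f}{1 + f}$ ($b{\left(f \right)} = \frac{f + \frac{2 f}{f + 2 \cdot 2 f}}{f + 1^{2}} = \frac{f + \frac{2 f}{f + 4 f}}{f + 1} = \frac{f + \frac{2 f}{5 f}}{1 + f} = \frac{f + 2 f \frac{1}{5 f}}{1 + f} = \frac{f + \frac{2}{5}}{1 + f} = \frac{\frac{2}{5} + f}{1 + f}$)
$Z \left(8 + b{\left(3 \right)}\right) = 62 \left(8 + \frac{\frac{2}{5} + 3}{1 + 3}\right) = 62 \left(8 + \frac{1}{4} \cdot \frac{17}{5}\right) = 62 \left(8 + \frac{17}{20}\right) = 62 \cdot \frac{177}{20} = \frac{5487}{10}$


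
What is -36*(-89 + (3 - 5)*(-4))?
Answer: 2916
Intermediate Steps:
-36*(-89 + (3 - 5)*(-4)) = -36*(-89 - 2*(-4)) = -36*(-89 + 8) = -36*(-81) = 2916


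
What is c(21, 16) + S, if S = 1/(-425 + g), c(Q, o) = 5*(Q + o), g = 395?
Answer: 5549/30 ≈ 184.97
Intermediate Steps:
c(Q, o) = 5*Q + 5*o
S = -1/30 (S = 1/(-425 + 395) = 1/(-30) = -1/30 ≈ -0.033333)
c(21, 16) + S = (5*21 + 5*16) - 1/30 = (105 + 80) - 1/30 = 185 - 1/30 = 5549/30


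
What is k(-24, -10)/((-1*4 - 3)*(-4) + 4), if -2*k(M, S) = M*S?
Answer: -15/4 ≈ -3.7500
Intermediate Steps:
k(M, S) = -M*S/2
k(-24, -10)/((-1*4 - 3)*(-4) + 4) = (-½*(-24)*(-10))/((-1*4 - 3)*(-4) + 4) = -120/((-4 - 3)*(-4) + 4) = -120/(-7*(-4) + 4) = -120/(28 + 4) = -120/32 = -120*1/32 = -15/4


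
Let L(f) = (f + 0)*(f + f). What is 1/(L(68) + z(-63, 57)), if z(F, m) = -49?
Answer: 1/9199 ≈ 0.00010871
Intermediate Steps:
L(f) = 2*f**2 (L(f) = f*(2*f) = 2*f**2)
1/(L(68) + z(-63, 57)) = 1/(2*68**2 - 49) = 1/(2*4624 - 49) = 1/(9248 - 49) = 1/9199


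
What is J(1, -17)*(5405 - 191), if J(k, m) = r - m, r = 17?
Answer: 177276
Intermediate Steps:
J(k, m) = 17 - m
J(1, -17)*(5405 - 191) = (17 - 1*(-17))*(5405 - 191) = (17 + 17)*5214 = 34*5214 = 177276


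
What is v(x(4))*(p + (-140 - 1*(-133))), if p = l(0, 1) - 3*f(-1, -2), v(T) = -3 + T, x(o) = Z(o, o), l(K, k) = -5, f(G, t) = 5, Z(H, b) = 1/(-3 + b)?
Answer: 54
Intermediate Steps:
x(o) = 1/(-3 + o)
p = -20 (p = -5 - 3*5 = -5 - 15 = -20)
v(x(4))*(p + (-140 - 1*(-133))) = (-3 + 1/(-3 + 4))*(-20 + (-140 - 1*(-133))) = (-3 + 1/1)*(-20 + (-140 + 133)) = (-3 + 1)*(-20 - 7) = -2*(-27) = 54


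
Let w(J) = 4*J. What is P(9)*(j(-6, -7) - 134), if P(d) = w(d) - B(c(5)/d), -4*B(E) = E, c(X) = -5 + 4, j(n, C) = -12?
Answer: -94535/18 ≈ -5251.9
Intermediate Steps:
c(X) = -1
B(E) = -E/4
P(d) = 4*d - 1/(4*d) (P(d) = 4*d - (-1)*(-1/d)/4 = 4*d - 1/(4*d))
P(9)*(j(-6, -7) - 134) = (4*9 - 1/4/9)*(-12 - 134) = (36 - 1/4*1/9)*(-146) = (36 - 1/36)*(-146) = (1295/36)*(-146) = -94535/18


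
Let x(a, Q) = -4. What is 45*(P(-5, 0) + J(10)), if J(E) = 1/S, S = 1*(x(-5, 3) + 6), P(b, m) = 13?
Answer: 1215/2 ≈ 607.50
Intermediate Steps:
S = 2 (S = 1*(-4 + 6) = 1*2 = 2)
J(E) = ½ (J(E) = 1/2 = ½)
45*(P(-5, 0) + J(10)) = 45*(13 + ½) = 45*(27/2) = 1215/2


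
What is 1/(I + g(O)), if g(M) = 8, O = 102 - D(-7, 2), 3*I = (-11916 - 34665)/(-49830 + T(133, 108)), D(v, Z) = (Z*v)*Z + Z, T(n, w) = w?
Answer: 49722/413303 ≈ 0.12030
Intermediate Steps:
D(v, Z) = Z + v*Z² (D(v, Z) = v*Z² + Z = Z + v*Z²)
I = 15527/49722 (I = ((-11916 - 34665)/(-49830 + 108))/3 = (-46581/(-49722))/3 = (-46581*(-1/49722))/3 = (⅓)*(15527/16574) = 15527/49722 ≈ 0.31228)
O = 128 (O = 102 - 2*(1 + 2*(-7)) = 102 - 2*(1 - 14) = 102 - 2*(-13) = 102 - 1*(-26) = 102 + 26 = 128)
1/(I + g(O)) = 1/(15527/49722 + 8) = 1/(413303/49722) = 49722/413303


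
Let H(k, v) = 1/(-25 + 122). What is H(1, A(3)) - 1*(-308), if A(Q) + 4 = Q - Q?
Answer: 29877/97 ≈ 308.01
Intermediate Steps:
A(Q) = -4 (A(Q) = -4 + (Q - Q) = -4 + 0 = -4)
H(k, v) = 1/97
H(1, A(3)) - 1*(-308) = 1/97 - 1*(-308) = 1/97 + 308 = 29877/97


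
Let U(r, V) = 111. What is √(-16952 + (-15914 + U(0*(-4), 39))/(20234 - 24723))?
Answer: 15*I*√338141/67 ≈ 130.19*I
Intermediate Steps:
√(-16952 + (-15914 + U(0*(-4), 39))/(20234 - 24723)) = √(-16952 + (-15914 + 111)/(20234 - 24723)) = √(-16952 - 15803/(-4489)) = √(-16952 - 15803*(-1/4489)) = √(-16952 + 15803/4489) = √(-76081725/4489) = 15*I*√338141/67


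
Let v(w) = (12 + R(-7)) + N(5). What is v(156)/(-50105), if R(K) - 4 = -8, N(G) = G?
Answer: -13/50105 ≈ -0.00025946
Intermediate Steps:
R(K) = -4 (R(K) = 4 - 8 = -4)
v(w) = 13 (v(w) = (12 - 4) + 5 = 8 + 5 = 13)
v(156)/(-50105) = 13/(-50105) = 13*(-1/50105) = -13/50105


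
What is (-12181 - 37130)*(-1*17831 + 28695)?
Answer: -535714704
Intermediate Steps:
(-12181 - 37130)*(-1*17831 + 28695) = -49311*(-17831 + 28695) = -49311*10864 = -535714704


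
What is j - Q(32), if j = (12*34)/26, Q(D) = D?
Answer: -212/13 ≈ -16.308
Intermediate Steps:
j = 204/13 (j = 408*(1/26) = 204/13 ≈ 15.692)
j - Q(32) = 204/13 - 1*32 = 204/13 - 32 = -212/13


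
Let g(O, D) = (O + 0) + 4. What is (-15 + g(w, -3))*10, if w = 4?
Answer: -70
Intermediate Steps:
g(O, D) = 4 + O (g(O, D) = O + 4 = 4 + O)
(-15 + g(w, -3))*10 = (-15 + (4 + 4))*10 = (-15 + 8)*10 = -7*10 = -70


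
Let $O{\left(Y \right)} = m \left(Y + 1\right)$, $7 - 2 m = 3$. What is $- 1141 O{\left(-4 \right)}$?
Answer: $6846$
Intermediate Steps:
$m = 2$ ($m = \frac{7}{2} - \frac{3}{2} = 2$)
$O{\left(Y \right)} = 2 + 2 Y$ ($O{\left(Y \right)} = 2 \left(Y + 1\right) = 2 \left(1 + Y\right) = 2 + 2 Y$)
$- 1141 O{\left(-4 \right)} = - 1141 \left(2 + 2 \left(-4\right)\right) = - 1141 \left(2 - 8\right) = \left(-1141\right) \left(-6\right) = 6846$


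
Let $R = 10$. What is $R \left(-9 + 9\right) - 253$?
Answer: $-253$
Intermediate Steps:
$R \left(-9 + 9\right) - 253 = 10 \left(-9 + 9\right) - 253 = 10 \cdot 0 - 253 = 0 - 253 = -253$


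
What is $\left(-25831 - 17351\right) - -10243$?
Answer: $-32939$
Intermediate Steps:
$\left(-25831 - 17351\right) - -10243 = \left(-25831 - 17351\right) + 10243 = -43182 + 10243 = -32939$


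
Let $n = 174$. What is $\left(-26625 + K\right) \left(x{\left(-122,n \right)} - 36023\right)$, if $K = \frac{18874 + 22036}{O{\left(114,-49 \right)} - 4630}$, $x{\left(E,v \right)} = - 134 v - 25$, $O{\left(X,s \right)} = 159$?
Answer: $\frac{415831847220}{263} \approx 1.5811 \cdot 10^{9}$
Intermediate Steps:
$x{\left(E,v \right)} = -25 - 134 v$
$K = - \frac{40910}{4471}$ ($K = \frac{18874 + 22036}{159 - 4630} = \frac{40910}{-4471} = 40910 \left(- \frac{1}{4471}\right) = - \frac{40910}{4471} \approx -9.1501$)
$\left(-26625 + K\right) \left(x{\left(-122,n \right)} - 36023\right) = \left(-26625 - \frac{40910}{4471}\right) \left(\left(-25 - 23316\right) - 36023\right) = - \frac{119081285 \left(\left(-25 - 23316\right) - 36023\right)}{4471} = - \frac{119081285 \left(-23341 - 36023\right)}{4471} = \left(- \frac{119081285}{4471}\right) \left(-59364\right) = \frac{415831847220}{263}$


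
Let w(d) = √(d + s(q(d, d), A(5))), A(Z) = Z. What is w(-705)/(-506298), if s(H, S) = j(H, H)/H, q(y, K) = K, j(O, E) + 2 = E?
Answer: -I*√349904190/356940090 ≈ -5.2406e-5*I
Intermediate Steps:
j(O, E) = -2 + E
s(H, S) = (-2 + H)/H
w(d) = √(d + (-2 + d)/d)
w(-705)/(-506298) = √(1 - 705 - 2/(-705))/(-506298) = √(1 - 705 - 2*(-1/705))*(-1/506298) = √(1 - 705 + 2/705)*(-1/506298) = √(-496318/705)*(-1/506298) = (I*√349904190/705)*(-1/506298) = -I*√349904190/356940090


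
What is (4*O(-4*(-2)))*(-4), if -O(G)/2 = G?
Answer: 256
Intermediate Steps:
O(G) = -2*G
(4*O(-4*(-2)))*(-4) = (4*(-(-8)*(-2)))*(-4) = (4*(-2*8))*(-4) = (4*(-16))*(-4) = -64*(-4) = 256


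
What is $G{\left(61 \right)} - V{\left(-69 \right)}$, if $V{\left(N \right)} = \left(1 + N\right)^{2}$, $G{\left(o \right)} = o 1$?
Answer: $-4563$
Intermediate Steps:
$G{\left(o \right)} = o$
$G{\left(61 \right)} - V{\left(-69 \right)} = 61 - \left(1 - 69\right)^{2} = 61 - \left(-68\right)^{2} = 61 - 4624 = -4563$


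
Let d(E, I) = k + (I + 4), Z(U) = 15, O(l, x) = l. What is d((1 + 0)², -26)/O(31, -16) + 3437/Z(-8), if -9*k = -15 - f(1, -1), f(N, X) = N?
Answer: 318731/1395 ≈ 228.48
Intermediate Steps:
k = 16/9 (k = -(-15 - 1*1)/9 = -(-15 - 1)/9 = -⅑*(-16) = 16/9 ≈ 1.7778)
d(E, I) = 52/9 + I (d(E, I) = 16/9 + (I + 4) = 16/9 + (4 + I) = 52/9 + I)
d((1 + 0)², -26)/O(31, -16) + 3437/Z(-8) = (52/9 - 26)/31 + 3437/15 = -182/9*1/31 + 3437*(1/15) = -182/279 + 3437/15 = 318731/1395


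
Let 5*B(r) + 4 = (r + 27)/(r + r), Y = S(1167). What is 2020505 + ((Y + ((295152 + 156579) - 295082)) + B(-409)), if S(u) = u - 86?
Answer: 890897826/409 ≈ 2.1782e+6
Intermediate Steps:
S(u) = -86 + u
Y = 1081 (Y = -86 + 1167 = 1081)
B(r) = -⅘ + (27 + r)/(10*r) (B(r) = -⅘ + ((r + 27)/(r + r))/5 = -⅘ + ((27 + r)/((2*r)))/5 = -⅘ + ((27 + r)*(1/(2*r)))/5 = -⅘ + ((27 + r)/(2*r))/5 = -⅘ + (27 + r)/(10*r))
2020505 + ((Y + ((295152 + 156579) - 295082)) + B(-409)) = 2020505 + ((1081 + ((295152 + 156579) - 295082)) + (⅒)*(27 - 7*(-409))/(-409)) = 2020505 + ((1081 + (451731 - 295082)) + (⅒)*(-1/409)*(27 + 2863)) = 2020505 + ((1081 + 156649) + (⅒)*(-1/409)*2890) = 2020505 + (157730 - 289/409) = 2020505 + 64511281/409 = 890897826/409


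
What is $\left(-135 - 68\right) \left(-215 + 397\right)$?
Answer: $-36946$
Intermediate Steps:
$\left(-135 - 68\right) \left(-215 + 397\right) = \left(-135 - 68\right) 182 = \left(-203\right) 182 = -36946$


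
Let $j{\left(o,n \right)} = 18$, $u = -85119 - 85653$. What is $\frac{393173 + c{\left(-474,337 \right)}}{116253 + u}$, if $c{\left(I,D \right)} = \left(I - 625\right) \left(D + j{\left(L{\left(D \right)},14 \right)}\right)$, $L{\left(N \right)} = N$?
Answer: $- \frac{3028}{54519} \approx -0.05554$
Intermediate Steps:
$u = -170772$ ($u = -85119 - 85653 = -170772$)
$c{\left(I,D \right)} = \left(-625 + I\right) \left(18 + D\right)$ ($c{\left(I,D \right)} = \left(I - 625\right) \left(D + 18\right) = \left(-625 + I\right) \left(18 + D\right)$)
$\frac{393173 + c{\left(-474,337 \right)}}{116253 + u} = \frac{393173 + \left(-11250 - 210625 + 18 \left(-474\right) + 337 \left(-474\right)\right)}{116253 - 170772} = \frac{393173 - 390145}{-54519} = \left(393173 - 390145\right) \left(- \frac{1}{54519}\right) = 3028 \left(- \frac{1}{54519}\right) = - \frac{3028}{54519}$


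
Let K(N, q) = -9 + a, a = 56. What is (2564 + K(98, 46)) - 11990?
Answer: -9379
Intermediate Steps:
K(N, q) = 47 (K(N, q) = -9 + 56 = 47)
(2564 + K(98, 46)) - 11990 = (2564 + 47) - 11990 = 2611 - 11990 = -9379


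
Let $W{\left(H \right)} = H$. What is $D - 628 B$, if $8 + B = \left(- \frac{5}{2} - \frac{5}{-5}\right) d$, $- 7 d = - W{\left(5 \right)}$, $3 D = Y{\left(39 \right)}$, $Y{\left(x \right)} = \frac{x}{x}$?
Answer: $\frac{119641}{21} \approx 5697.2$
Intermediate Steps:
$Y{\left(x \right)} = 1$
$D = \frac{1}{3}$ ($D = \frac{1}{3} \cdot 1 = \frac{1}{3} \approx 0.33333$)
$d = \frac{5}{7}$ ($d = - \frac{\left(-1\right) 5}{7} = \left(- \frac{1}{7}\right) \left(-5\right) = \frac{5}{7} \approx 0.71429$)
$B = - \frac{127}{14}$ ($B = -8 + \left(- \frac{5}{2} - \frac{5}{-5}\right) \frac{5}{7} = -8 + \left(\left(-5\right) \frac{1}{2} - -1\right) \frac{5}{7} = -8 + \left(- \frac{5}{2} + 1\right) \frac{5}{7} = -8 - \frac{15}{14} = - \frac{127}{14} \approx -9.0714$)
$D - 628 B = \frac{1}{3} - - \frac{39878}{7} = \frac{1}{3} + \frac{39878}{7} = \frac{119641}{21}$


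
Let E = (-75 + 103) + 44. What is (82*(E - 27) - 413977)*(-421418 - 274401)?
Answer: 285485490053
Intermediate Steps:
E = 72 (E = 28 + 44 = 72)
(82*(E - 27) - 413977)*(-421418 - 274401) = (82*(72 - 27) - 413977)*(-421418 - 274401) = (82*45 - 413977)*(-695819) = (3690 - 413977)*(-695819) = -410287*(-695819) = 285485490053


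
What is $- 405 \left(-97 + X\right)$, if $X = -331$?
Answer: $173340$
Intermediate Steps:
$- 405 \left(-97 + X\right) = - 405 \left(-97 - 331\right) = \left(-405\right) \left(-428\right) = 173340$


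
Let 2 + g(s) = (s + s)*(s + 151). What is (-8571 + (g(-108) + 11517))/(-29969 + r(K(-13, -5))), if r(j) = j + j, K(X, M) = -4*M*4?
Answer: 488/2293 ≈ 0.21282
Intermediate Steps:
K(X, M) = -16*M
g(s) = -2 + 2*s*(151 + s) (g(s) = -2 + (s + s)*(s + 151) = -2 + (2*s)*(151 + s) = -2 + 2*s*(151 + s))
r(j) = 2*j
(-8571 + (g(-108) + 11517))/(-29969 + r(K(-13, -5))) = (-8571 + ((-2 + 2*(-108)² + 302*(-108)) + 11517))/(-29969 + 2*(-16*(-5))) = (-8571 + ((-2 + 2*11664 - 32616) + 11517))/(-29969 + 2*80) = (-8571 + ((-2 + 23328 - 32616) + 11517))/(-29969 + 160) = (-8571 + (-9290 + 11517))/(-29809) = (-8571 + 2227)*(-1/29809) = -6344*(-1/29809) = 488/2293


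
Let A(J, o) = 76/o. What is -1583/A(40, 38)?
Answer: -1583/2 ≈ -791.50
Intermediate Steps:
-1583/A(40, 38) = -1583/(76/38) = -1583/(76*(1/38)) = -1583/2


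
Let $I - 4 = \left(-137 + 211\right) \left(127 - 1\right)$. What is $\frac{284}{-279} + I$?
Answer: $\frac{2602228}{279} \approx 9327.0$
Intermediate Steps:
$I = 9328$ ($I = 4 + \left(-137 + 211\right) \left(127 - 1\right) = 4 + 74 \cdot 126 = 4 + 9324 = 9328$)
$\frac{284}{-279} + I = \frac{284}{-279} + 9328 = 284 \left(- \frac{1}{279}\right) + 9328 = - \frac{284}{279} + 9328 = \frac{2602228}{279}$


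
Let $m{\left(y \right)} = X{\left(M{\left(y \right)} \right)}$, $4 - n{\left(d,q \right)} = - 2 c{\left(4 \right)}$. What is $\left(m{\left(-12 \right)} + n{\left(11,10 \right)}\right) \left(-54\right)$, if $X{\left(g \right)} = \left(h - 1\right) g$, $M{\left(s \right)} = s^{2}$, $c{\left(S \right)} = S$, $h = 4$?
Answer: $-23976$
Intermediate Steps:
$X{\left(g \right)} = 3 g$ ($X{\left(g \right)} = \left(4 - 1\right) g = 3 g$)
$n{\left(d,q \right)} = 12$ ($n{\left(d,q \right)} = 4 - \left(-2\right) 4 = 4 - -8 = 4 + 8 = 12$)
$m{\left(y \right)} = 3 y^{2}$
$\left(m{\left(-12 \right)} + n{\left(11,10 \right)}\right) \left(-54\right) = \left(3 \left(-12\right)^{2} + 12\right) \left(-54\right) = \left(3 \cdot 144 + 12\right) \left(-54\right) = \left(432 + 12\right) \left(-54\right) = 444 \left(-54\right) = -23976$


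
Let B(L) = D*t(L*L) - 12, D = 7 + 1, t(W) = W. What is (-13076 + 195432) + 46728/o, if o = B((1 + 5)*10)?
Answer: 437475938/2399 ≈ 1.8236e+5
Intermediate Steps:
D = 8
B(L) = -12 + 8*L**2 (B(L) = 8*(L*L) - 12 = 8*L**2 - 12 = -12 + 8*L**2)
o = 28788 (o = -12 + 8*((1 + 5)*10)**2 = -12 + 8*(6*10)**2 = -12 + 8*60**2 = -12 + 8*3600 = -12 + 28800 = 28788)
(-13076 + 195432) + 46728/o = (-13076 + 195432) + 46728/28788 = 182356 + 46728*(1/28788) = 182356 + 3894/2399 = 437475938/2399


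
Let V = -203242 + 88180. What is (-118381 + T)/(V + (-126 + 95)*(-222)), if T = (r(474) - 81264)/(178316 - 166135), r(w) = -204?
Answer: 1442080429/1317740580 ≈ 1.0944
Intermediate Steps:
V = -115062
T = -81468/12181 (T = (-204 - 81264)/(178316 - 166135) = -81468/12181 ≈ -6.6881)
(-118381 + T)/(V + (-126 + 95)*(-222)) = (-118381 - 81468/12181)/(-115062 + (-126 + 95)*(-222)) = -1442080429/(12181*(-115062 - 31*(-222))) = -1442080429/(12181*(-115062 + 6882)) = -1442080429/12181/(-108180) = -1442080429/12181*(-1/108180) = 1442080429/1317740580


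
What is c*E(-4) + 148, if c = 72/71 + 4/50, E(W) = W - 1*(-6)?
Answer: 266584/1775 ≈ 150.19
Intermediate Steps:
E(W) = 6 + W (E(W) = W + 6 = 6 + W)
c = 1942/1775 (c = 72*(1/71) + 4*(1/50) = 72/71 + 2/25 = 1942/1775 ≈ 1.0941)
c*E(-4) + 148 = 1942*(6 - 4)/1775 + 148 = (1942/1775)*2 + 148 = 3884/1775 + 148 = 266584/1775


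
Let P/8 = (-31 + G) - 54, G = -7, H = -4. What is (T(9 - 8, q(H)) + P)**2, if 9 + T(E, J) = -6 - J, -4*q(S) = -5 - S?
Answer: 9030025/16 ≈ 5.6438e+5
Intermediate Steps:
q(S) = 5/4 + S/4 (q(S) = -(-5 - S)/4 = 5/4 + S/4)
T(E, J) = -15 - J (T(E, J) = -9 + (-6 - J) = -15 - J)
P = -736 (P = 8*((-31 - 7) - 54) = 8*(-38 - 54) = 8*(-92) = -736)
(T(9 - 8, q(H)) + P)**2 = ((-15 - (5/4 + (1/4)*(-4))) - 736)**2 = ((-15 - (5/4 - 1)) - 736)**2 = ((-15 - 1*1/4) - 736)**2 = ((-15 - 1/4) - 736)**2 = (-61/4 - 736)**2 = (-3005/4)**2 = 9030025/16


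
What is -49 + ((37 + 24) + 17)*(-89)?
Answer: -6991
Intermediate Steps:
-49 + ((37 + 24) + 17)*(-89) = -49 + (61 + 17)*(-89) = -49 + 78*(-89) = -49 - 6942 = -6991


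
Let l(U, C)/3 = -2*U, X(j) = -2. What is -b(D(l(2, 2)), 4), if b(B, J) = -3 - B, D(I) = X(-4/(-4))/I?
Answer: 19/6 ≈ 3.1667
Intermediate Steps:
l(U, C) = -6*U (l(U, C) = 3*(-2*U) = -6*U)
D(I) = -2/I
-b(D(l(2, 2)), 4) = -(-3 - (-2)/((-6*2))) = -(-3 - (-2)/(-12)) = -(-3 - (-2)*(-1)/12) = -(-3 - 1*⅙) = -(-3 - ⅙) = -1*(-19/6) = 19/6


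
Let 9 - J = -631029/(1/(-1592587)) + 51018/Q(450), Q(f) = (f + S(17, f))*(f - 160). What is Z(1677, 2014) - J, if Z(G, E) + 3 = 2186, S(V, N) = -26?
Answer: 61785468556457069/61480 ≈ 1.0050e+12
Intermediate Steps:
Z(G, E) = 2183 (Z(G, E) = -3 + 2186 = 2183)
Q(f) = (-160 + f)*(-26 + f) (Q(f) = (f - 26)*(f - 160) = (-26 + f)*(-160 + f) = (-160 + f)*(-26 + f))
J = -61785468422246229/61480 (J = 9 - (-631029/(1/(-1592587)) + 51018/(4160 + 450² - 186*450)) = 9 - (-631029/(-1/1592587) + 51018/(4160 + 202500 - 83700)) = 9 - (-631029*(-1592587) + 51018/122960) = 9 - (1004968582023 + 51018*(1/122960)) = 9 - (1004968582023 + 25509/61480) = 9 - 1*61785468422799549/61480 = 9 - 61785468422799549/61480 = -61785468422246229/61480 ≈ -1.0050e+12)
Z(1677, 2014) - J = 2183 - 1*(-61785468422246229/61480) = 2183 + 61785468422246229/61480 = 61785468556457069/61480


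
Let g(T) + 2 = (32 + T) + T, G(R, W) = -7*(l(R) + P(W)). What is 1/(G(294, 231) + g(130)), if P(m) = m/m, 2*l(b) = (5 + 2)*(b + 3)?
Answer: -2/13987 ≈ -0.00014299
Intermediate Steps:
l(b) = 21/2 + 7*b/2 (l(b) = ((5 + 2)*(b + 3))/2 = (7*(3 + b))/2 = (21 + 7*b)/2 = 21/2 + 7*b/2)
P(m) = 1
G(R, W) = -161/2 - 49*R/2 (G(R, W) = -7*((21/2 + 7*R/2) + 1) = -7*(23/2 + 7*R/2) = -161/2 - 49*R/2)
g(T) = 30 + 2*T (g(T) = -2 + ((32 + T) + T) = -2 + (32 + 2*T) = 30 + 2*T)
1/(G(294, 231) + g(130)) = 1/((-161/2 - 49/2*294) + (30 + 2*130)) = 1/((-161/2 - 7203) + (30 + 260)) = 1/(-14567/2 + 290) = 1/(-13987/2) = -2/13987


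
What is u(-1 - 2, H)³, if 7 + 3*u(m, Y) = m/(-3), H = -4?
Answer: -8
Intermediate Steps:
u(m, Y) = -7/3 - m/9 (u(m, Y) = -7/3 + (m/(-3))/3 = -7/3 + (m*(-⅓))/3 = -7/3 + (-m/3)/3 = -7/3 - m/9)
u(-1 - 2, H)³ = (-7/3 - (-1 - 2)/9)³ = (-7/3 - ⅑*(-3))³ = (-7/3 + ⅓)³ = (-2)³ = -8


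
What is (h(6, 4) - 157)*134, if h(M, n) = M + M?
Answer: -19430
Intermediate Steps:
h(M, n) = 2*M
(h(6, 4) - 157)*134 = (2*6 - 157)*134 = (12 - 157)*134 = -145*134 = -19430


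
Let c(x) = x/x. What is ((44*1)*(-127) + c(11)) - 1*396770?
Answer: -402357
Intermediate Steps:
c(x) = 1
((44*1)*(-127) + c(11)) - 1*396770 = ((44*1)*(-127) + 1) - 1*396770 = (44*(-127) + 1) - 396770 = (-5588 + 1) - 396770 = -5587 - 396770 = -402357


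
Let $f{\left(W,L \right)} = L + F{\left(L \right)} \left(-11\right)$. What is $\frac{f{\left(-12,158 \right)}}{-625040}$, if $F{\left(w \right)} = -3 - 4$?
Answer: $- \frac{47}{125008} \approx -0.00037598$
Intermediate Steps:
$F{\left(w \right)} = -7$
$f{\left(W,L \right)} = 77 + L$ ($f{\left(W,L \right)} = L - -77 = L + 77 = 77 + L$)
$\frac{f{\left(-12,158 \right)}}{-625040} = \frac{77 + 158}{-625040} = 235 \left(- \frac{1}{625040}\right) = - \frac{47}{125008}$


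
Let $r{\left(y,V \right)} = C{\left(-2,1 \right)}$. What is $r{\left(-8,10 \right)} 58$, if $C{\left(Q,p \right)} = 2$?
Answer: $116$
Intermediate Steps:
$r{\left(y,V \right)} = 2$
$r{\left(-8,10 \right)} 58 = 2 \cdot 58 = 116$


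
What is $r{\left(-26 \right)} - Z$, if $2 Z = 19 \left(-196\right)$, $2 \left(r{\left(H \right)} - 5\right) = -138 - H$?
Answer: $1811$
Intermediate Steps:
$r{\left(H \right)} = -64 - \frac{H}{2}$ ($r{\left(H \right)} = 5 + \frac{-138 - H}{2} = 5 - \left(69 + \frac{H}{2}\right) = -64 - \frac{H}{2}$)
$Z = -1862$ ($Z = \frac{19 \left(-196\right)}{2} = \frac{1}{2} \left(-3724\right) = -1862$)
$r{\left(-26 \right)} - Z = \left(-64 - -13\right) - -1862 = \left(-64 + 13\right) + 1862 = -51 + 1862 = 1811$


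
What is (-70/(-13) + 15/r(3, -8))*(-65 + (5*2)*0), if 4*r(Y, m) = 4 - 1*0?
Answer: -1325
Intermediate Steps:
r(Y, m) = 1 (r(Y, m) = (4 - 1*0)/4 = (4 + 0)/4 = (¼)*4 = 1)
(-70/(-13) + 15/r(3, -8))*(-65 + (5*2)*0) = (-70/(-13) + 15/1)*(-65 + (5*2)*0) = (-70*(-1/13) + 15*1)*(-65 + 10*0) = (70/13 + 15)*(-65 + 0) = (265/13)*(-65) = -1325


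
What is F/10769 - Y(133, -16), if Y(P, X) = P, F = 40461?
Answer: -1391816/10769 ≈ -129.24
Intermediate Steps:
F/10769 - Y(133, -16) = 40461/10769 - 1*133 = 40461*(1/10769) - 133 = 40461/10769 - 133 = -1391816/10769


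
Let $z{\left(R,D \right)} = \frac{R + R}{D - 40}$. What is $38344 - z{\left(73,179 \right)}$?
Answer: $\frac{5329670}{139} \approx 38343.0$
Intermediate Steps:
$z{\left(R,D \right)} = \frac{2 R}{-40 + D}$
$38344 - z{\left(73,179 \right)} = 38344 - 2 \cdot 73 \frac{1}{-40 + 179} = 38344 - 2 \cdot 73 \cdot \frac{1}{139} = 38344 - \frac{146}{139} = \frac{5329670}{139}$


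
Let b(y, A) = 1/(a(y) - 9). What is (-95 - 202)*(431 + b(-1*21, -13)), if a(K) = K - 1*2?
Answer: -4095927/32 ≈ -1.2800e+5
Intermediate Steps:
a(K) = -2 + K (a(K) = K - 2 = -2 + K)
b(y, A) = 1/(-11 + y) (b(y, A) = 1/((-2 + y) - 9) = 1/(-11 + y))
(-95 - 202)*(431 + b(-1*21, -13)) = (-95 - 202)*(431 + 1/(-11 - 1*21)) = -297*(431 + 1/(-11 - 21)) = -297*(431 + 1/(-32)) = -297*(431 - 1/32) = -297*13791/32 = -4095927/32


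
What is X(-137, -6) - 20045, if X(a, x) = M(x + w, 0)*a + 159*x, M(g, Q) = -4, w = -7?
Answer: -20451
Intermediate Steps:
X(a, x) = -4*a + 159*x
X(-137, -6) - 20045 = (-4*(-137) + 159*(-6)) - 20045 = (548 - 954) - 20045 = -406 - 20045 = -20451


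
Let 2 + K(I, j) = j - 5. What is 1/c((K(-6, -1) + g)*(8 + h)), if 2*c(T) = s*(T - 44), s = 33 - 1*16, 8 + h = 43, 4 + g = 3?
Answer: -2/7327 ≈ -0.00027296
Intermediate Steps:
g = -1 (g = -4 + 3 = -1)
h = 35 (h = -8 + 43 = 35)
K(I, j) = -7 + j (K(I, j) = -2 + (j - 5) = -2 + (-5 + j) = -7 + j)
s = 17 (s = 33 - 16 = 17)
c(T) = -374 + 17*T/2 (c(T) = (17*(T - 44))/2 = (17*(-44 + T))/2 = (-748 + 17*T)/2 = -374 + 17*T/2)
1/c((K(-6, -1) + g)*(8 + h)) = 1/(-374 + 17*(((-7 - 1) - 1)*(8 + 35))/2) = 1/(-374 + 17*((-8 - 1)*43)/2) = 1/(-374 + 17*(-9*43)/2) = 1/(-374 + (17/2)*(-387)) = 1/(-374 - 6579/2) = 1/(-7327/2) = -2/7327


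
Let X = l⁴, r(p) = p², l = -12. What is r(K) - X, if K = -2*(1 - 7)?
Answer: -20592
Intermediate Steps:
K = 12 (K = -2*(-6) = 12)
X = 20736 (X = (-12)⁴ = 20736)
r(K) - X = 12² - 1*20736 = 144 - 20736 = -20592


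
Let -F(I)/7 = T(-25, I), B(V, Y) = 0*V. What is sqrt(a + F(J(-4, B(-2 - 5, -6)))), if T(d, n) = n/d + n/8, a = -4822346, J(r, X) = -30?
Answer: I*sqrt(482232815)/10 ≈ 2196.0*I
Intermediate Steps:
B(V, Y) = 0
T(d, n) = n/8 + n/d (T(d, n) = n/d + n*(1/8) = n/d + n/8 = n/8 + n/d)
F(I) = -119*I/200 (F(I) = -7*(I/8 + I/(-25)) = -7*(I/8 + I*(-1/25)) = -7*(I/8 - I/25) = -119*I/200)
sqrt(a + F(J(-4, B(-2 - 5, -6)))) = sqrt(-4822346 - 119/200*(-30)) = sqrt(-4822346 + 357/20) = sqrt(-96446563/20) = I*sqrt(482232815)/10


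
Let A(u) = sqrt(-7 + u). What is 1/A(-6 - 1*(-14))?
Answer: 1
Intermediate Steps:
1/A(-6 - 1*(-14)) = 1/(sqrt(-7 + (-6 - 1*(-14)))) = 1/(sqrt(-7 + (-6 + 14))) = 1/(sqrt(-7 + 8)) = 1/(sqrt(1)) = 1/1 = 1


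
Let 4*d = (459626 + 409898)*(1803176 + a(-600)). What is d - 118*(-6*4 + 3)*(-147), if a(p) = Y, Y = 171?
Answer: 392013009941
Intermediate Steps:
a(p) = 171
d = 392013374207 (d = ((459626 + 409898)*(1803176 + 171))/4 = (869524*1803347)/4 = (¼)*1568053496828 = 392013374207)
d - 118*(-6*4 + 3)*(-147) = 392013374207 - 118*(-6*4 + 3)*(-147) = 392013374207 - 118*(-24 + 3)*(-147) = 392013374207 - 118*(-21)*(-147) = 392013374207 + 2478*(-147) = 392013374207 - 364266 = 392013009941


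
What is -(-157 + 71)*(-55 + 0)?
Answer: -4730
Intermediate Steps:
-(-157 + 71)*(-55 + 0) = -(-86)*(-55) = -1*4730 = -4730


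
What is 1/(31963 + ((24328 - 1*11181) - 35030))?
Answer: 1/10080 ≈ 9.9206e-5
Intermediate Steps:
1/(31963 + ((24328 - 1*11181) - 35030)) = 1/(31963 + ((24328 - 11181) - 35030)) = 1/(31963 + (13147 - 35030)) = 1/(31963 - 21883) = 1/10080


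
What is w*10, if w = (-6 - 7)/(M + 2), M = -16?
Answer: 65/7 ≈ 9.2857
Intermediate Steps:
w = 13/14 (w = (-6 - 7)/(-16 + 2) = -13/(-14) = -13*(-1/14) = 13/14 ≈ 0.92857)
w*10 = (13/14)*10 = 65/7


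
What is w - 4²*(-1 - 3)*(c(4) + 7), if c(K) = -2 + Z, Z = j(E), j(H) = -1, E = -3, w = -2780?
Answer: -2524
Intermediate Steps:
Z = -1
c(K) = -3 (c(K) = -2 - 1 = -3)
w - 4²*(-1 - 3)*(c(4) + 7) = -2780 - 4²*(-1 - 3)*(-3 + 7) = -2780 - 16*(-4)*4 = -2780 - (-64)*4 = -2780 - 1*(-256) = -2780 + 256 = -2524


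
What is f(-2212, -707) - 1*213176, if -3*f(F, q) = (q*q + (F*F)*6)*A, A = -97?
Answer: 2895539233/3 ≈ 9.6518e+8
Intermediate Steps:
f(F, q) = 194*F**2 + 97*q**2/3 (f(F, q) = -(q*q + (F*F)*6)*(-97)/3 = -(q**2 + F**2*6)*(-97)/3 = -(q**2 + 6*F**2)*(-97)/3 = -(-582*F**2 - 97*q**2)/3 = 194*F**2 + 97*q**2/3)
f(-2212, -707) - 1*213176 = (194*(-2212)**2 + (97/3)*(-707)**2) - 1*213176 = (194*4892944 + (97/3)*499849) - 213176 = (949231136 + 48485353/3) - 213176 = 2896178761/3 - 213176 = 2895539233/3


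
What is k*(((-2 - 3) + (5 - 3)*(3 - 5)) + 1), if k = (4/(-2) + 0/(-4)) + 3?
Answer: -8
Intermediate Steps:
k = 1 (k = (4*(-½) + 0*(-¼)) + 3 = (-2 + 0) + 3 = -2 + 3 = 1)
k*(((-2 - 3) + (5 - 3)*(3 - 5)) + 1) = 1*(((-2 - 3) + (5 - 3)*(3 - 5)) + 1) = 1*((-5 + 2*(-2)) + 1) = 1*((-5 - 4) + 1) = 1*(-9 + 1) = 1*(-8) = -8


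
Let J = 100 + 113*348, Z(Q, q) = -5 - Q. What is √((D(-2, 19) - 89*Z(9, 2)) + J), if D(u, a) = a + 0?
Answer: 3*√4521 ≈ 201.72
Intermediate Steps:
J = 39424 (J = 100 + 39324 = 39424)
D(u, a) = a
√((D(-2, 19) - 89*Z(9, 2)) + J) = √((19 - 89*(-5 - 1*9)) + 39424) = √((19 - 89*(-5 - 9)) + 39424) = √((19 - 89*(-14)) + 39424) = √((19 + 1246) + 39424) = √(1265 + 39424) = √40689 = 3*√4521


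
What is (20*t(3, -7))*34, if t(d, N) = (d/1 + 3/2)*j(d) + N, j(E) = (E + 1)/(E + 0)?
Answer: -680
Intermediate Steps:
j(E) = (1 + E)/E
t(d, N) = N + (1 + d)*(3/2 + d)/d (t(d, N) = (d/1 + 3/2)*((1 + d)/d) + N = (d*1 + 3*(1/2))*((1 + d)/d) + N = (d + 3/2)*((1 + d)/d) + N = (3/2 + d)*((1 + d)/d) + N = (1 + d)*(3/2 + d)/d + N = N + (1 + d)*(3/2 + d)/d)
(20*t(3, -7))*34 = (20*(5/2 - 7 + 3 + (3/2)/3))*34 = (20*(5/2 - 7 + 3 + (3/2)*(1/3)))*34 = (20*(5/2 - 7 + 3 + 1/2))*34 = (20*(-1))*34 = -20*34 = -680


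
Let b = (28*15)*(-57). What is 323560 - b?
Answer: 347500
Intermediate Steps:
b = -23940 (b = 420*(-57) = -23940)
323560 - b = 323560 - 1*(-23940) = 323560 + 23940 = 347500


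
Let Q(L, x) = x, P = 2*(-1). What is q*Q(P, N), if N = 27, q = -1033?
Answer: -27891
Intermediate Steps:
P = -2
q*Q(P, N) = -1033*27 = -27891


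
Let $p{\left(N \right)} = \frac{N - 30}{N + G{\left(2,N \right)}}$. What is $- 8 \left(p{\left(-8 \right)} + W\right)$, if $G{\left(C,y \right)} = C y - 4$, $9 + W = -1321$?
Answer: $\frac{74404}{7} \approx 10629.0$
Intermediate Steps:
$W = -1330$ ($W = -9 - 1321 = -1330$)
$G{\left(C,y \right)} = -4 + C y$
$p{\left(N \right)} = \frac{-30 + N}{-4 + 3 N}$ ($p{\left(N \right)} = \frac{N - 30}{N + \left(-4 + 2 N\right)} = \frac{-30 + N}{-4 + 3 N}$)
$- 8 \left(p{\left(-8 \right)} + W\right) = - 8 \left(\frac{-30 - 8}{-4 + 3 \left(-8\right)} - 1330\right) = - 8 \left(\frac{1}{-4 - 24} \left(-38\right) - 1330\right) = - 8 \left(\frac{1}{-28} \left(-38\right) - 1330\right) = - 8 \left(\left(- \frac{1}{28}\right) \left(-38\right) - 1330\right) = - 8 \left(\frac{19}{14} - 1330\right) = \left(-8\right) \left(- \frac{18601}{14}\right) = \frac{74404}{7}$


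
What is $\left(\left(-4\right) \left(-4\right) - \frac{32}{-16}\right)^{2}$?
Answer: $324$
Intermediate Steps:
$\left(\left(-4\right) \left(-4\right) - \frac{32}{-16}\right)^{2} = \left(16 - -2\right)^{2} = \left(16 + 2\right)^{2} = 18^{2} = 324$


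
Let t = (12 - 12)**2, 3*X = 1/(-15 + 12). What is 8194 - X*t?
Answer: 8194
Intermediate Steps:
X = -1/9 (X = 1/(3*(-15 + 12)) = (1/3)/(-3) = (1/3)*(-1/3) = -1/9 ≈ -0.11111)
t = 0 (t = 0**2 = 0)
8194 - X*t = 8194 - (-1)*0/9 = 8194 - 1*0 = 8194 + 0 = 8194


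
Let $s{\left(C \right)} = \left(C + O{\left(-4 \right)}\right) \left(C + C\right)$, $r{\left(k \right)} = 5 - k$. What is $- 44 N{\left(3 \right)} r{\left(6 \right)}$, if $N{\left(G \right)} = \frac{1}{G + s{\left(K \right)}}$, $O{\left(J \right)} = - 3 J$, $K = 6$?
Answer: $\frac{44}{219} \approx 0.20091$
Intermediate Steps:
$s{\left(C \right)} = 2 C \left(12 + C\right)$ ($s{\left(C \right)} = \left(C - -12\right) \left(C + C\right) = \left(C + 12\right) 2 C = \left(12 + C\right) 2 C = 2 C \left(12 + C\right)$)
$N{\left(G \right)} = \frac{1}{216 + G}$ ($N{\left(G \right)} = \frac{1}{G + 2 \cdot 6 \left(12 + 6\right)} = \frac{1}{G + 2 \cdot 6 \cdot 18} = \frac{1}{G + 216} = \frac{1}{216 + G}$)
$- 44 N{\left(3 \right)} r{\left(6 \right)} = - \frac{44}{216 + 3} \left(5 - 6\right) = - \frac{44}{219} \left(5 - 6\right) = \left(-44\right) \frac{1}{219} \left(-1\right) = \left(- \frac{44}{219}\right) \left(-1\right) = \frac{44}{219}$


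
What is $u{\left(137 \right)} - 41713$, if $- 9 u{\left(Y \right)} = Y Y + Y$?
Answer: $- \frac{131441}{3} \approx -43814.0$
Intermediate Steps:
$u{\left(Y \right)} = - \frac{Y}{9} - \frac{Y^{2}}{9}$ ($u{\left(Y \right)} = - \frac{Y Y + Y}{9} = - \frac{Y^{2} + Y}{9} = - \frac{Y + Y^{2}}{9} = - \frac{Y}{9} - \frac{Y^{2}}{9}$)
$u{\left(137 \right)} - 41713 = \left(- \frac{1}{9}\right) 137 \left(1 + 137\right) - 41713 = \left(- \frac{1}{9}\right) 137 \cdot 138 - 41713 = - \frac{6302}{3} - 41713 = - \frac{131441}{3}$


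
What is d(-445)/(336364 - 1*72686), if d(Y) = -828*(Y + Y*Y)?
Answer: -81798120/131839 ≈ -620.44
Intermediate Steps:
d(Y) = -828*Y - 828*Y² (d(Y) = -828*(Y + Y²) = -828*Y - 828*Y²)
d(-445)/(336364 - 1*72686) = (-828*(-445)*(1 - 445))/(336364 - 1*72686) = (-828*(-445)*(-444))/(336364 - 72686) = -163596240/263678 = -163596240*1/263678 = -81798120/131839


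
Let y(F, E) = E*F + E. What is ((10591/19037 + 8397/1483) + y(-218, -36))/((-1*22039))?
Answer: -220722936394/622202204969 ≈ -0.35474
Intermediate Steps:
y(F, E) = E + E*F
((10591/19037 + 8397/1483) + y(-218, -36))/((-1*22039)) = ((10591/19037 + 8397/1483) - 36*(1 - 218))/((-1*22039)) = ((10591*(1/19037) + 8397*(1/1483)) - 36*(-217))/(-22039) = ((10591/19037 + 8397/1483) + 7812)*(-1/22039) = (175560142/28231871 + 7812)*(-1/22039) = (220722936394/28231871)*(-1/22039) = -220722936394/622202204969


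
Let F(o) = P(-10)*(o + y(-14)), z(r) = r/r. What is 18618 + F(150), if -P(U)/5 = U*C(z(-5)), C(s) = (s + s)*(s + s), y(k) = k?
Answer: 45818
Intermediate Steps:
z(r) = 1
C(s) = 4*s**2 (C(s) = (2*s)*(2*s) = 4*s**2)
P(U) = -20*U (P(U) = -5*U*4*1**2 = -5*U*4*1 = -5*U*4 = -20*U)
F(o) = -2800 + 200*o (F(o) = (-20*(-10))*(o - 14) = 200*(-14 + o) = -2800 + 200*o)
18618 + F(150) = 18618 + (-2800 + 200*150) = 18618 + (-2800 + 30000) = 18618 + 27200 = 45818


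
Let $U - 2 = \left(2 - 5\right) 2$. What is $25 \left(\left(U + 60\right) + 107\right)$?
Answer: $4075$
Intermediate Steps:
$U = -4$ ($U = 2 + \left(2 - 5\right) 2 = 2 - 6 = -4$)
$25 \left(\left(U + 60\right) + 107\right) = 25 \left(\left(-4 + 60\right) + 107\right) = 25 \left(56 + 107\right) = 25 \cdot 163 = 4075$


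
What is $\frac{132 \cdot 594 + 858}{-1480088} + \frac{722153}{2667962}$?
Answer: $\frac{214342828393}{987204635164} \approx 0.21712$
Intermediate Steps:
$\frac{132 \cdot 594 + 858}{-1480088} + \frac{722153}{2667962} = \left(78408 + 858\right) \left(- \frac{1}{1480088}\right) + 722153 \cdot \frac{1}{2667962} = 79266 \left(- \frac{1}{1480088}\right) + \frac{722153}{2667962} = - \frac{39633}{740044} + \frac{722153}{2667962} = \frac{214342828393}{987204635164}$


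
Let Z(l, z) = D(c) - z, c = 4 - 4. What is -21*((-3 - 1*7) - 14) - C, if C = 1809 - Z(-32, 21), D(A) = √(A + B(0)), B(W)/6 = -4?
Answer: -1326 + 2*I*√6 ≈ -1326.0 + 4.899*I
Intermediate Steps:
c = 0
B(W) = -24 (B(W) = 6*(-4) = -24)
D(A) = √(-24 + A) (D(A) = √(A - 24) = √(-24 + A))
Z(l, z) = -z + 2*I*√6 (Z(l, z) = √(-24 + 0) - z = √(-24) - z = 2*I*√6 - z = -z + 2*I*√6)
C = 1830 - 2*I*√6 (C = 1809 - (-1*21 + 2*I*√6) = 1809 - (-21 + 2*I*√6) = 1809 + (21 - 2*I*√6) = 1830 - 2*I*√6 ≈ 1830.0 - 4.899*I)
-21*((-3 - 1*7) - 14) - C = -21*((-3 - 1*7) - 14) - (1830 - 2*I*√6) = -21*((-3 - 7) - 14) + (-1830 + 2*I*√6) = -21*(-10 - 14) + (-1830 + 2*I*√6) = -21*(-24) + (-1830 + 2*I*√6) = 504 + (-1830 + 2*I*√6) = -1326 + 2*I*√6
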